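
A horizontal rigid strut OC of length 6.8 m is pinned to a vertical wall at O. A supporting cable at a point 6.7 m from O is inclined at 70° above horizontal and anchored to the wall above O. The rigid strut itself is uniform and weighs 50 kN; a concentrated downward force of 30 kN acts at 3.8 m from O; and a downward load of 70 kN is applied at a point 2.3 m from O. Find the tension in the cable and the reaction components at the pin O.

T = 70.68 kN, O_x = 24.17 kN, O_y = 83.58 kN

ΣM about O: T·sin70°·6.7 − 50·3.4 − 30·3.8 − 70·2.3 = 0 → T = 445/(6.7·0.939693) = 70.6804 ≈ 70.68 kN.
ΣF_x = 0: O_x − T·cos70° = 0 → O_x = 70.6804 × 0.34202 = 24.17 kN.
ΣF_y = 0: O_y + T·sin70° − 50 − 30 − 70 = 0 → O_y = 150 − 70.6804 × 0.939693 = 83.58 kN.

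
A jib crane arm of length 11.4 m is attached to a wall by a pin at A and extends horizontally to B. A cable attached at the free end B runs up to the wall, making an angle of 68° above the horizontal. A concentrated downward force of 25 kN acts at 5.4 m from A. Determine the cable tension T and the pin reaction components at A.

T = 12.77 kN, A_x = 4.785 kN, A_y = 13.16 kN

ΣM about A: T·sin68°·11.4 − 25·5.4 = 0 → T = 135/(11.4·0.927184) = 12.7721 ≈ 12.77 kN.
ΣF_x = 0: A_x − T·cos68° = 0 → A_x = 12.7721 × 0.374607 = 4.785 kN.
ΣF_y = 0: A_y + T·sin68° − 25 = 0 → A_y = 25 − 12.7721 × 0.927184 = 13.16 kN.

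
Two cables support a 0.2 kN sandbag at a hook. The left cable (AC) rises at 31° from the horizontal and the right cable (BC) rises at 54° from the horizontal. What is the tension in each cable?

ΣF_x = 0: −T_AC·cos31° + T_BC·cos54° = 0 → T_BC = 1.4583·T_AC.
ΣF_y = 0: T_AC·sin31° + T_BC·sin54° = 0.2.
Substitute: T_AC·(0.515038 + 1.4583·0.809017) = 0.2 → T_AC = 0.118006 ≈ 0.1180 kN.
Then T_BC = 1.4583 × 0.118006 = 0.1721 kN.

T_AC = 0.1180 kN, T_BC = 0.1721 kN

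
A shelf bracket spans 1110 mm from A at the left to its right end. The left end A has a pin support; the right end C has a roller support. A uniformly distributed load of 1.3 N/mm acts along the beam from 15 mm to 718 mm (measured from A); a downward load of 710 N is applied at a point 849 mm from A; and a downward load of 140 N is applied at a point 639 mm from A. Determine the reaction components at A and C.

Resultant of the distributed load: 1.3 × 703 = 913.9 N at 366.5 mm from A.
Taking moments about A: C_y·1110 − (1.3·703)·366.5 − 710·849 − 140·639 = 0 → C_y = 1027194.35/1110 = 925.4 N.
ΣF_y = 0: A_y + 925.4 − 1.3·703 − 710 − 140 = 0 → A_y = 838.5 N.
ΣF_x = 0: no horizontal applied forces, so A_x = 0.

A_x = 0, A_y = 838.5 N, C_y = 925.4 N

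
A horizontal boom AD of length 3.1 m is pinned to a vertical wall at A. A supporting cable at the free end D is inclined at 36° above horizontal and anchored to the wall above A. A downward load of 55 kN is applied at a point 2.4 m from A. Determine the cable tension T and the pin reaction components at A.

T = 72.44 kN, A_x = 58.61 kN, A_y = 12.42 kN

ΣM about A: T·sin36°·3.1 − 55·2.4 = 0 → T = 132/(3.1·0.587785) = 72.4426 ≈ 72.44 kN.
ΣF_x = 0: A_x − T·cos36° = 0 → A_x = 72.4426 × 0.809017 = 58.61 kN.
ΣF_y = 0: A_y + T·sin36° − 55 = 0 → A_y = 55 − 72.4426 × 0.587785 = 12.42 kN.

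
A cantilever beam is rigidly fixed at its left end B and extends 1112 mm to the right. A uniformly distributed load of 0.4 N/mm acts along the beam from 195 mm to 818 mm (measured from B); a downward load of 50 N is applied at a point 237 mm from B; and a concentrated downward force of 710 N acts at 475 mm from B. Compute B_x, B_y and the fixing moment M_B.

Resultant of the distributed load: 0.4 × 623 = 249.2 N at 506.5 mm from B.
ΣF_x = 0: B_x = 0.
ΣF_y = 0: B_y − 0.4·623 − 50 − 710 = 0 → B_y = 1009 N.
ΣM about B: M_B − (0.4·623)·506.5 − 50·237 − 710·475 = 0 → M_B = 475300 N·mm.

B_x = 0, B_y = 1009 N, M_B = 475300 N·mm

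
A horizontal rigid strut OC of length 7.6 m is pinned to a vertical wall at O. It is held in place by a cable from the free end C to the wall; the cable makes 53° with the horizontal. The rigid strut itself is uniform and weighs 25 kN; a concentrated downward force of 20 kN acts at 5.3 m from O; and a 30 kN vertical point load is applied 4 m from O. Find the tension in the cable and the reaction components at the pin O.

ΣM about O: T·sin53°·7.6 − 25·3.8 − 20·5.3 − 30·4 = 0 → T = 321/(7.6·0.798636) = 52.8862 ≈ 52.89 kN.
ΣF_x = 0: O_x − T·cos53° = 0 → O_x = 52.8862 × 0.601815 = 31.83 kN.
ΣF_y = 0: O_y + T·sin53° − 25 − 20 − 30 = 0 → O_y = 75 − 52.8862 × 0.798636 = 32.76 kN.

T = 52.89 kN, O_x = 31.83 kN, O_y = 32.76 kN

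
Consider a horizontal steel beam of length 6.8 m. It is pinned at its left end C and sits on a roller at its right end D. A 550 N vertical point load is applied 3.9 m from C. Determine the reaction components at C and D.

C_x = 0, C_y = 234.6 N, D_y = 315.4 N

Moments about C: D_y·6.8 − 550·3.9 = 0 → D_y = 2145/6.8 = 315.441 ≈ 315.4 N.
ΣF_y = 0: C_y + 315.441 − 550 = 0 → C_y = 234.6 N.
ΣF_x = 0: no horizontal applied forces, so C_x = 0.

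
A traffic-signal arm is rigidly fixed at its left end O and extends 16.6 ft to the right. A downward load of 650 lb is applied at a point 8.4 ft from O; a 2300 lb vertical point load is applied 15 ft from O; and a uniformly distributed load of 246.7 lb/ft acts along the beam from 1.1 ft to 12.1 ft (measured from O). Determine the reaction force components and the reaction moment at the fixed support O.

Resultant of the distributed load: 246.7 × 11 = 2713.7 lb at 6.6 ft from O.
ΣF_x = 0: O_x = 0.
ΣF_y = 0: O_y − 650 − 2300 − 246.7·11 = 0 → O_y = 5664 lb.
ΣM about O: M_O − 650·8.4 − 2300·15 − (246.7·11)·6.6 = 0 → M_O = 57870 lb·ft.

O_x = 0, O_y = 5664 lb, M_O = 57870 lb·ft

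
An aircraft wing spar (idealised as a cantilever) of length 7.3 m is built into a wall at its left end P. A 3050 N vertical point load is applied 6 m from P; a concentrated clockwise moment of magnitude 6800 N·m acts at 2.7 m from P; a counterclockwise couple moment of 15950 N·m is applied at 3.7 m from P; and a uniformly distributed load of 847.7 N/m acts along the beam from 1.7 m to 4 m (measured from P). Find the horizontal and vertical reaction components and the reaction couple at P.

P_x = 0, P_y = 5000 N, M_P = 14710 N·m

Resultant of the distributed load: 847.7 × 2.3 = 1949.71 N at 2.85 m from P.
ΣF_x = 0: P_x = 0.
ΣF_y = 0: P_y − 3050 − 847.7·2.3 = 0 → P_y = 5000 N.
ΣM about P: M_P − 3050·6 − 6800 + 15950 − (847.7·2.3)·2.85 = 0 → M_P = 14710 N·m.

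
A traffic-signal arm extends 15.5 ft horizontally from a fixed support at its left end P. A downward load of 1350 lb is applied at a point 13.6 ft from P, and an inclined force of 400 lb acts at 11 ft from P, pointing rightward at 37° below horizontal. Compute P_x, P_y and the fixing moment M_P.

P_x = -319.5 lb, P_y = 1591 lb, M_P = 21010 lb·ft

ΣF_x = 0: P_x + 400·cos37° = 0 → P_x = -319.5 lb.
ΣF_y = 0: P_y − 1350 − 400·sin37° = 0 → P_y = 1591 lb.
ΣM about P: M_P − 1350·13.6 − 400·sin37°·11 = 0 → M_P = 21010 lb·ft.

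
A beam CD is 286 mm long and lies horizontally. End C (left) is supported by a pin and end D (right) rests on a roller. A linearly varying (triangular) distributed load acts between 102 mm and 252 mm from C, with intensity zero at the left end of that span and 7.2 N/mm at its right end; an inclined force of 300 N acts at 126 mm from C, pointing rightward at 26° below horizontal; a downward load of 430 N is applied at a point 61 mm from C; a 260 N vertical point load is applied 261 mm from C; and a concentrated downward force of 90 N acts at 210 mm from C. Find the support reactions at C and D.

Resultant of the triangular load: ½ × 7.2 × 150 = 540 N, acting at 202 mm from C (one-third of the span from the peak).
Taking moments about C: D_y·286 − (½·7.2·150)·202 − 300·sin26°·126 − 430·61 − 260·261 − 90·210 = 0 → D_y = 238640/286 = 834.406 ≈ 834.4 N.
ΣF_y = 0: C_y + 834.406 − ½·7.2·150 − 300·sin26° − 430 − 260 − 90 = 0 → C_y = 617.1 N.
ΣF_x = 0: C_x + 300·cos26° = 0 → C_x = -269.6 N.

C_x = -269.6 N, C_y = 617.1 N, D_y = 834.4 N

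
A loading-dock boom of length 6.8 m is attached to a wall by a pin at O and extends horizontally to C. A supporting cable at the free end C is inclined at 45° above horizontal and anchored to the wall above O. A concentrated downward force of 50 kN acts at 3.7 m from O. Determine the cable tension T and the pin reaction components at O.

T = 38.47 kN, O_x = 27.21 kN, O_y = 22.79 kN

ΣM about O: T·sin45°·6.8 − 50·3.7 = 0 → T = 185/(6.8·0.707107) = 38.4749 ≈ 38.47 kN.
ΣF_x = 0: O_x − T·cos45° = 0 → O_x = 38.4749 × 0.707107 = 27.21 kN.
ΣF_y = 0: O_y + T·sin45° − 50 = 0 → O_y = 50 − 38.4749 × 0.707107 = 22.79 kN.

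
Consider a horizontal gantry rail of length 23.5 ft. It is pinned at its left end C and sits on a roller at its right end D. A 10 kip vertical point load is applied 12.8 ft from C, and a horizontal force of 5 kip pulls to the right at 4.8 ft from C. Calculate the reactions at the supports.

ΣM about C: D_y·23.5 − 10·12.8 = 0 → D_y = 128/23.5 = 5.44681 ≈ 5.447 kip.
ΣF_y = 0: C_y + 5.44681 − 10 = 0 → C_y = 4.553 kip.
ΣF_x = 0: C_x + 5 = 0 → C_x = -5.000 kip.

C_x = -5.000 kip, C_y = 4.553 kip, D_y = 5.447 kip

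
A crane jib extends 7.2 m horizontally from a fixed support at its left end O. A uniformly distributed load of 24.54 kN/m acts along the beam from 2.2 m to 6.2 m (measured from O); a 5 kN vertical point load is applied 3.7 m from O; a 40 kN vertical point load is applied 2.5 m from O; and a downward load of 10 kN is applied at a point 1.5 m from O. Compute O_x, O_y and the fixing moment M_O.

Resultant of the distributed load: 24.54 × 4 = 98.16 kN at 4.2 m from O.
ΣF_x = 0: O_x = 0.
ΣF_y = 0: O_y − 24.54·4 − 5 − 40 − 10 = 0 → O_y = 153.2 kN.
ΣM about O: M_O − (24.54·4)·4.2 − 5·3.7 − 40·2.5 − 10·1.5 = 0 → M_O = 545.8 kN·m.

O_x = 0, O_y = 153.2 kN, M_O = 545.8 kN·m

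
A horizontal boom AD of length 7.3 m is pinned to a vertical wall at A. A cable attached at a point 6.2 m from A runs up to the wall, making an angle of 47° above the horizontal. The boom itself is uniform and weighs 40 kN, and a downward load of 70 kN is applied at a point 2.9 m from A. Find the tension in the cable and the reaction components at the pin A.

T = 76.97 kN, A_x = 52.49 kN, A_y = 53.71 kN

ΣM about A: T·sin47°·6.2 − 40·3.65 − 70·2.9 = 0 → T = 349/(6.2·0.731354) = 76.9673 ≈ 76.97 kN.
ΣF_x = 0: A_x − T·cos47° = 0 → A_x = 76.9673 × 0.681998 = 52.49 kN.
ΣF_y = 0: A_y + T·sin47° − 40 − 70 = 0 → A_y = 110 − 76.9673 × 0.731354 = 53.71 kN.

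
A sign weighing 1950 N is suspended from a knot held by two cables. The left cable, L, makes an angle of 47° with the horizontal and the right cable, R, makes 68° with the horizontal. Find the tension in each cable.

ΣF_x = 0: −T_L·cos47° + T_R·cos68° = 0 → T_R = 1.82057·T_L.
ΣF_y = 0: T_L·sin47° + T_R·sin68° = 1950.
Substitute: T_L·(0.731354 + 1.82057·0.927184) = 1950 → T_L = 805.999 ≈ 806.0 N.
Then T_R = 1.82057 × 805.999 = 1467 N.

T_L = 806.0 N, T_R = 1467 N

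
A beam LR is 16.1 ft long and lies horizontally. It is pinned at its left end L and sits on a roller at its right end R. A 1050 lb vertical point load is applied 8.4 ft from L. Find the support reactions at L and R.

L_x = 0, L_y = 502.2 lb, R_y = 547.8 lb

Moments about L: R_y·16.1 − 1050·8.4 = 0 → R_y = 8820/16.1 = 547.826 ≈ 547.8 lb.
ΣF_y = 0: L_y + 547.826 − 1050 = 0 → L_y = 502.2 lb.
ΣF_x = 0: no horizontal applied forces, so L_x = 0.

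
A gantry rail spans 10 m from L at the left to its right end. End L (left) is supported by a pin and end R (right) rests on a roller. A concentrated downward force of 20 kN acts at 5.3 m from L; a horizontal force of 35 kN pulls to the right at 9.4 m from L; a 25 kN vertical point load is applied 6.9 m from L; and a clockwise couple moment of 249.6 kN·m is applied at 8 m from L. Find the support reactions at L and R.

Taking moments about L: R_y·10 − 20·5.3 − 25·6.9 − 249.6 = 0 → R_y = 528.1/10 = 52.81 kN.
ΣF_y = 0: L_y + 52.81 − 20 − 25 = 0 → L_y = -7.810 kN.
ΣF_x = 0: L_x + 35 = 0 → L_x = -35.00 kN.

L_x = -35.00 kN, L_y = -7.810 kN, R_y = 52.81 kN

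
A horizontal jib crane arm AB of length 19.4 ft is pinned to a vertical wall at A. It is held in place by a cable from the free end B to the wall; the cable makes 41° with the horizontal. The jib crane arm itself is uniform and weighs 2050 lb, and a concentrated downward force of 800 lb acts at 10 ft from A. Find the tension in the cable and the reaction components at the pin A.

ΣM about A: T·sin41°·19.4 − 2050·9.7 − 800·10 = 0 → T = 27885/(19.4·0.656059) = 2190.92 ≈ 2191 lb.
ΣF_x = 0: A_x − T·cos41° = 0 → A_x = 2190.92 × 0.75471 = 1654 lb.
ΣF_y = 0: A_y + T·sin41° − 2050 − 800 = 0 → A_y = 2850 − 2190.92 × 0.656059 = 1413 lb.

T = 2191 lb, A_x = 1654 lb, A_y = 1413 lb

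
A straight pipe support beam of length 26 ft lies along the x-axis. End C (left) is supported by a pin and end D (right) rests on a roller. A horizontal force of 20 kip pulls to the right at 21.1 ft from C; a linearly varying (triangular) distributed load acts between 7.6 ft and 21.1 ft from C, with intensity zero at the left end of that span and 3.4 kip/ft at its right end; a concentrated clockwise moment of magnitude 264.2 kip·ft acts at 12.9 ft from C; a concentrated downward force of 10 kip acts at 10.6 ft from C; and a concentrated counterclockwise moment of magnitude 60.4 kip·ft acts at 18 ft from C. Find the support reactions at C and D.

C_x = -20.00 kip, C_y = 6.382 kip, D_y = 26.57 kip

Resultant of the triangular load: ½ × 3.4 × 13.5 = 22.95 kip, acting at 16.6 ft from C (one-third of the span from the peak).
Moments about C: D_y·26 − (½·3.4·13.5)·16.6 − 264.2 − 10·10.6 + 60.4 = 0 → D_y = 690.77/26 = 26.5681 ≈ 26.57 kip.
ΣF_y = 0: C_y + 26.5681 − ½·3.4·13.5 − 10 = 0 → C_y = 6.382 kip.
ΣF_x = 0: C_x + 20 = 0 → C_x = -20.00 kip.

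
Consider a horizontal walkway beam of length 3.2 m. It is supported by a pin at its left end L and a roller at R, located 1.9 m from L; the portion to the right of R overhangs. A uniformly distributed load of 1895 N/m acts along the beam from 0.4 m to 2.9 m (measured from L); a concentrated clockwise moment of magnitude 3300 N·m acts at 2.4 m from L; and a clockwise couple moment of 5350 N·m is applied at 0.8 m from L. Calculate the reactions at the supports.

L_x = 0, L_y = -3929 N, R_y = 8667 N

Resultant of the distributed load: 1895 × 2.5 = 4737.5 N at 1.65 m from L.
Moments about L: R_y·1.9 − (1895·2.5)·1.65 − 3300 − 5350 = 0 → R_y = 16466.875/1.9 = 8666.78 ≈ 8667 N.
ΣF_y = 0: L_y + 8666.78 − 1895·2.5 = 0 → L_y = -3929 N.
ΣF_x = 0: no horizontal applied forces, so L_x = 0.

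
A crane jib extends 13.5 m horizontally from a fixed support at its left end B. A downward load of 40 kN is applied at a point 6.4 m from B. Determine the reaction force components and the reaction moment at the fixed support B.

ΣF_x = 0: B_x = 0.
ΣF_y = 0: B_y − 40 = 0 → B_y = 40.00 kN.
ΣM about B: M_B − 40·6.4 = 0 → M_B = 256.0 kN·m.

B_x = 0, B_y = 40.00 kN, M_B = 256.0 kN·m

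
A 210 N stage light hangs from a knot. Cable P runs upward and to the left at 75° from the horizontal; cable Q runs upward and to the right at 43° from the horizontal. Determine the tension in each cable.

ΣF_x = 0: −T_P·cos75° + T_Q·cos43° = 0 → T_Q = 0.35389·T_P.
ΣF_y = 0: T_P·sin75° + T_Q·sin43° = 210.
Substitute: T_P·(0.965926 + 0.35389·0.681998) = 210 → T_P = 173.945 ≈ 173.9 N.
Then T_Q = 0.35389 × 173.945 = 61.56 N.

T_P = 173.9 N, T_Q = 61.56 N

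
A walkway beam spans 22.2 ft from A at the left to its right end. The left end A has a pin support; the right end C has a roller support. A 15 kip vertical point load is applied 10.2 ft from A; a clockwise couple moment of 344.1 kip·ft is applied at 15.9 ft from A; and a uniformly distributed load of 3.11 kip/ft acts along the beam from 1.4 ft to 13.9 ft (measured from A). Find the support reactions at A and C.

Resultant of the distributed load: 3.11 × 12.5 = 38.875 kip at 7.65 ft from A.
Moments about A: C_y·22.2 − 15·10.2 − 344.1 − (3.11·12.5)·7.65 = 0 → C_y = 794.49375/22.2 = 35.788 ≈ 35.79 kip.
ΣF_y = 0: A_y + 35.788 − 15 − 3.11·12.5 = 0 → A_y = 18.09 kip.
ΣF_x = 0: no horizontal applied forces, so A_x = 0.

A_x = 0, A_y = 18.09 kip, C_y = 35.79 kip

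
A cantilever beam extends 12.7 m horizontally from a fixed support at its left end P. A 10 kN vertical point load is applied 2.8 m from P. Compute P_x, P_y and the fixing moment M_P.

ΣF_x = 0: P_x = 0.
ΣF_y = 0: P_y − 10 = 0 → P_y = 10.00 kN.
ΣM about P: M_P − 10·2.8 = 0 → M_P = 28.00 kN·m.

P_x = 0, P_y = 10.00 kN, M_P = 28.00 kN·m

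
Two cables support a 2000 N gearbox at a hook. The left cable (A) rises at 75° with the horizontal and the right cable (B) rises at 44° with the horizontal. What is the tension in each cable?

T_A = 1645 N, T_B = 591.8 N

ΣF_x = 0: −T_A·cos75° + T_B·cos44° = 0 → T_B = 0.359801·T_A.
ΣF_y = 0: T_A·sin75° + T_B·sin44° = 2000.
Substitute: T_A·(0.965926 + 0.359801·0.694658) = 2000 → T_A = 1644.92 ≈ 1645 N.
Then T_B = 0.359801 × 1644.92 = 591.8 N.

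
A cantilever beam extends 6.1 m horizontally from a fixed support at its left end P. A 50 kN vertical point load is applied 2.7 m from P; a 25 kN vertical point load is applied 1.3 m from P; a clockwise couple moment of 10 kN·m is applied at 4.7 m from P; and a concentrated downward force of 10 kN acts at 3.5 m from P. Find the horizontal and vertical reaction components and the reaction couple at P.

P_x = 0, P_y = 85.00 kN, M_P = 212.5 kN·m

ΣF_x = 0: P_x = 0.
ΣF_y = 0: P_y − 50 − 25 − 10 = 0 → P_y = 85.00 kN.
ΣM about P: M_P − 50·2.7 − 25·1.3 − 10 − 10·3.5 = 0 → M_P = 212.5 kN·m.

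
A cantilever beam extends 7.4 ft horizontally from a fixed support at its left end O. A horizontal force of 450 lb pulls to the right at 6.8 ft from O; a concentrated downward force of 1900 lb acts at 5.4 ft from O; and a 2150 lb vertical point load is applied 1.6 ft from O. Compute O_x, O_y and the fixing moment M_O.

O_x = -450.0 lb, O_y = 4050 lb, M_O = 13700 lb·ft

ΣF_x = 0: O_x + 450 = 0 → O_x = -450.0 lb.
ΣF_y = 0: O_y − 1900 − 2150 = 0 → O_y = 4050 lb.
ΣM about O: M_O − 1900·5.4 − 2150·1.6 = 0 → M_O = 13700 lb·ft.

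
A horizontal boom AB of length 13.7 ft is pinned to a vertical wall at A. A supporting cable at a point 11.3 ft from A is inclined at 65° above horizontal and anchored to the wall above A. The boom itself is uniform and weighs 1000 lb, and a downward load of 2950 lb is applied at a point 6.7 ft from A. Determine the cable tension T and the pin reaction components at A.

T = 2599 lb, A_x = 1098 lb, A_y = 1595 lb

ΣM about A: T·sin65°·11.3 − 1000·6.85 − 2950·6.7 = 0 → T = 26615/(11.3·0.906308) = 2598.8 ≈ 2599 lb.
ΣF_x = 0: A_x − T·cos65° = 0 → A_x = 2598.8 × 0.422618 = 1098 lb.
ΣF_y = 0: A_y + T·sin65° − 1000 − 2950 = 0 → A_y = 3950 − 2598.8 × 0.906308 = 1595 lb.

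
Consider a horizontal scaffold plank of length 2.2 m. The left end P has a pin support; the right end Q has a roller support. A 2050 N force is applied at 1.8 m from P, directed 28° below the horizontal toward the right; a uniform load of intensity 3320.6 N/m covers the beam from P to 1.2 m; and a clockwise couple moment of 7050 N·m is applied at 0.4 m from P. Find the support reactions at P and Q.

P_x = -1810 N, P_y = -131.6 N, Q_y = 5079 N

Resultant of the distributed load: 3320.6 × 1.2 = 3984.72 N at 0.6 m from P.
Moments about P: Q_y·2.2 − 2050·sin28°·1.8 − (3320.6·1.2)·0.6 − 7050 = 0 → Q_y = 11173.2/2.2 = 5078.73 ≈ 5079 N.
ΣF_y = 0: P_y + 5078.73 − 2050·sin28° − 3320.6·1.2 = 0 → P_y = -131.6 N.
ΣF_x = 0: P_x + 2050·cos28° = 0 → P_x = -1810 N.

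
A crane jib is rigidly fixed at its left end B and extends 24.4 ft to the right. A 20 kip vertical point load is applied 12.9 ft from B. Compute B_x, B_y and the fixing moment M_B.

ΣF_x = 0: B_x = 0.
ΣF_y = 0: B_y − 20 = 0 → B_y = 20.00 kip.
ΣM about B: M_B − 20·12.9 = 0 → M_B = 258.0 kip·ft.

B_x = 0, B_y = 20.00 kip, M_B = 258.0 kip·ft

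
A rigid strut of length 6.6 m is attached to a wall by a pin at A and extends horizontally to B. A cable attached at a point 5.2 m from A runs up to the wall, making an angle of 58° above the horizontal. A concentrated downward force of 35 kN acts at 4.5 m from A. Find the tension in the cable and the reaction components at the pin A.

ΣM about A: T·sin58°·5.2 − 35·4.5 = 0 → T = 157.5/(5.2·0.848048) = 35.7155 ≈ 35.72 kN.
ΣF_x = 0: A_x − T·cos58° = 0 → A_x = 35.7155 × 0.529919 = 18.93 kN.
ΣF_y = 0: A_y + T·sin58° − 35 = 0 → A_y = 35 − 35.7155 × 0.848048 = 4.712 kN.

T = 35.72 kN, A_x = 18.93 kN, A_y = 4.712 kN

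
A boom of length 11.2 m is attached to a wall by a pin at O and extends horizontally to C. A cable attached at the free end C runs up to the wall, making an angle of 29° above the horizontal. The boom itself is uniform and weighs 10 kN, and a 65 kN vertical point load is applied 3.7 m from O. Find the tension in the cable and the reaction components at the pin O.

T = 54.61 kN, O_x = 47.76 kN, O_y = 48.53 kN

ΣM about O: T·sin29°·11.2 − 10·5.6 − 65·3.7 = 0 → T = 296.5/(11.2·0.48481) = 54.6053 ≈ 54.61 kN.
ΣF_x = 0: O_x − T·cos29° = 0 → O_x = 54.6053 × 0.87462 = 47.76 kN.
ΣF_y = 0: O_y + T·sin29° − 10 − 65 = 0 → O_y = 75 − 54.6053 × 0.48481 = 48.53 kN.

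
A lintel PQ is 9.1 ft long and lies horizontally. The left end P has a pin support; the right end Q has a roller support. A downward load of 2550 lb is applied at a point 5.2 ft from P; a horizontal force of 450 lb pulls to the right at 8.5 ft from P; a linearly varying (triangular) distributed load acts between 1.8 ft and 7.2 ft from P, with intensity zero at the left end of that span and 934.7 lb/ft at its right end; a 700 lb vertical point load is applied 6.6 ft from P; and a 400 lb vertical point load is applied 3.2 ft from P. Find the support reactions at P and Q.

Resultant of the triangular load: ½ × 934.7 × 5.4 = 2523.69 lb, acting at 5.4 ft from P (one-third of the span from the peak).
ΣM about P: Q_y·9.1 − 2550·5.2 − (½·934.7·5.4)·5.4 − 700·6.6 − 400·3.2 = 0 → Q_y = 32787.926/9.1 = 3603.07 ≈ 3603 lb.
ΣF_y = 0: P_y + 3603.07 − 2550 − ½·934.7·5.4 − 700 − 400 = 0 → P_y = 2571 lb.
ΣF_x = 0: P_x + 450 = 0 → P_x = -450.0 lb.

P_x = -450.0 lb, P_y = 2571 lb, Q_y = 3603 lb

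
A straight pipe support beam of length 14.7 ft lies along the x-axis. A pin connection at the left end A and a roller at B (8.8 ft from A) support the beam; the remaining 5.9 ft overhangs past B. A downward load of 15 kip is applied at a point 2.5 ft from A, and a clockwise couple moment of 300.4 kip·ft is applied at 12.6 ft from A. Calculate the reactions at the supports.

A_x = 0, A_y = -23.40 kip, B_y = 38.40 kip

Taking moments about A: B_y·8.8 − 15·2.5 − 300.4 = 0 → B_y = 337.9/8.8 = 38.3977 ≈ 38.40 kip.
ΣF_y = 0: A_y + 38.3977 − 15 = 0 → A_y = -23.40 kip.
ΣF_x = 0: no horizontal applied forces, so A_x = 0.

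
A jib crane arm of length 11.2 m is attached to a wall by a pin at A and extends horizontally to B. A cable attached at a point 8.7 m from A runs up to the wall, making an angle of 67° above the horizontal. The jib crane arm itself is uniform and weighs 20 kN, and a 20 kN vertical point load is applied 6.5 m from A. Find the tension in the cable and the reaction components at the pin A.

T = 30.22 kN, A_x = 11.81 kN, A_y = 12.18 kN

ΣM about A: T·sin67°·8.7 − 20·5.6 − 20·6.5 = 0 → T = 242/(8.7·0.920505) = 30.2183 ≈ 30.22 kN.
ΣF_x = 0: A_x − T·cos67° = 0 → A_x = 30.2183 × 0.390731 = 11.81 kN.
ΣF_y = 0: A_y + T·sin67° − 20 − 20 = 0 → A_y = 40 − 30.2183 × 0.920505 = 12.18 kN.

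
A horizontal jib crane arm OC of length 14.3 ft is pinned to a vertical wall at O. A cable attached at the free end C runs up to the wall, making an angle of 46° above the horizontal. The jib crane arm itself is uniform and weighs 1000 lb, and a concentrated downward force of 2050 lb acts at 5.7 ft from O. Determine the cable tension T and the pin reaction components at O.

T = 1831 lb, O_x = 1272 lb, O_y = 1733 lb

ΣM about O: T·sin46°·14.3 − 1000·7.15 − 2050·5.7 = 0 → T = 18835/(14.3·0.71934) = 1831.03 ≈ 1831 lb.
ΣF_x = 0: O_x − T·cos46° = 0 → O_x = 1831.03 × 0.694658 = 1272 lb.
ΣF_y = 0: O_y + T·sin46° − 1000 − 2050 = 0 → O_y = 3050 − 1831.03 × 0.71934 = 1733 lb.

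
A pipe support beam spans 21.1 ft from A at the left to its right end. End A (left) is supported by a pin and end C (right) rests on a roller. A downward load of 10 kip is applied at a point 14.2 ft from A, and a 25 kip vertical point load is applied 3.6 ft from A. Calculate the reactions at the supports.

ΣM about A: C_y·21.1 − 10·14.2 − 25·3.6 = 0 → C_y = 232/21.1 = 10.9953 ≈ 11.00 kip.
ΣF_y = 0: A_y + 10.9953 − 10 − 25 = 0 → A_y = 24.00 kip.
ΣF_x = 0: no horizontal applied forces, so A_x = 0.

A_x = 0, A_y = 24.00 kip, C_y = 11.00 kip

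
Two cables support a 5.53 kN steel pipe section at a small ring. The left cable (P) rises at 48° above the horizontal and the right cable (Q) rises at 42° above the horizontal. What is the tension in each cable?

T_P = 4.110 kN, T_Q = 3.700 kN

ΣF_x = 0: −T_P·cos48° + T_Q·cos42° = 0 → T_Q = 0.900404·T_P.
ΣF_y = 0: T_P·sin48° + T_Q·sin42° = 5.53.
Substitute: T_P·(0.743145 + 0.900404·0.669131) = 5.53 → T_P = 4.10959 ≈ 4.110 kN.
Then T_Q = 0.900404 × 4.10959 = 3.700 kN.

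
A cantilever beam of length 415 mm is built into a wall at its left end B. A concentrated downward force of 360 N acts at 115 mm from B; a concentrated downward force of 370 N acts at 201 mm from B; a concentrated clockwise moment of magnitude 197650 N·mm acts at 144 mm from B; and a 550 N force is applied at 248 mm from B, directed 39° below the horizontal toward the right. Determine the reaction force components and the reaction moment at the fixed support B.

ΣF_x = 0: B_x + 550·cos39° = 0 → B_x = -427.4 N.
ΣF_y = 0: B_y − 360 − 370 − 550·sin39° = 0 → B_y = 1076 N.
ΣM about B: M_B − 360·115 − 370·201 − 197650 − 550·sin39°·248 = 0 → M_B = 399300 N·mm.

B_x = -427.4 N, B_y = 1076 N, M_B = 399300 N·mm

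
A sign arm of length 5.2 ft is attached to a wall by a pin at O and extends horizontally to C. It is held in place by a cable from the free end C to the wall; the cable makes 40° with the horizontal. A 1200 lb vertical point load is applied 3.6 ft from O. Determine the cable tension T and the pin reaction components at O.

ΣM about O: T·sin40°·5.2 − 1200·3.6 = 0 → T = 4320/(5.2·0.642788) = 1292.45 ≈ 1292 lb.
ΣF_x = 0: O_x − T·cos40° = 0 → O_x = 1292.45 × 0.766044 = 990.1 lb.
ΣF_y = 0: O_y + T·sin40° − 1200 = 0 → O_y = 1200 − 1292.45 × 0.642788 = 369.2 lb.

T = 1292 lb, O_x = 990.1 lb, O_y = 369.2 lb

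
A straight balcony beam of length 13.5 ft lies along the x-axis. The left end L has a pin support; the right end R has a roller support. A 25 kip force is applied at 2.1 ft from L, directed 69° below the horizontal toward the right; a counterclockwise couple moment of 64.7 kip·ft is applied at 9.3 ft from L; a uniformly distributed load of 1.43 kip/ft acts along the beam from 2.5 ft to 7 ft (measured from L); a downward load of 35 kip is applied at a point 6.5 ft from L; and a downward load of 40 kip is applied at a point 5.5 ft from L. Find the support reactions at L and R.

L_x = -8.959 kip, L_y = 70.52 kip, R_y = 34.25 kip

Resultant of the distributed load: 1.43 × 4.5 = 6.435 kip at 4.75 ft from L.
Moments about L: R_y·13.5 − 25·sin69°·2.1 + 64.7 − (1.43·4.5)·4.75 − 35·6.5 − 40·5.5 = 0 → R_y = 462.379/13.5 = 34.2503 ≈ 34.25 kip.
ΣF_y = 0: L_y + 34.2503 − 25·sin69° − 1.43·4.5 − 35 − 40 = 0 → L_y = 70.52 kip.
ΣF_x = 0: L_x + 25·cos69° = 0 → L_x = -8.959 kip.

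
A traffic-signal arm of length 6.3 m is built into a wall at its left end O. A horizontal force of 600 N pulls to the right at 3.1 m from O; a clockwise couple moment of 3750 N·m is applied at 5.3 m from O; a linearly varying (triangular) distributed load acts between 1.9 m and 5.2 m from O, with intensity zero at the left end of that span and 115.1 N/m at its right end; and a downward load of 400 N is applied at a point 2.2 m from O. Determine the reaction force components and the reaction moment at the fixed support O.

O_x = -600.0 N, O_y = 589.9 N, M_O = 5409 N·m

Resultant of the triangular load: ½ × 115.1 × 3.3 = 189.915 N, acting at 4.1 m from O (one-third of the span from the peak).
ΣF_x = 0: O_x + 600 = 0 → O_x = -600.0 N.
ΣF_y = 0: O_y − ½·115.1·3.3 − 400 = 0 → O_y = 589.9 N.
ΣM about O: M_O − 3750 − (½·115.1·3.3)·4.1 − 400·2.2 = 0 → M_O = 5409 N·m.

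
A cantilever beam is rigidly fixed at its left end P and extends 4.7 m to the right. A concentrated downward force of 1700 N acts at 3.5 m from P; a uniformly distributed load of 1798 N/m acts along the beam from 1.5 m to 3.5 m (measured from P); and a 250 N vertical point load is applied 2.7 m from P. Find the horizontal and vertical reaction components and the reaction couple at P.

Resultant of the distributed load: 1798 × 2 = 3596 N at 2.5 m from P.
ΣF_x = 0: P_x = 0.
ΣF_y = 0: P_y − 1700 − 1798·2 − 250 = 0 → P_y = 5546 N.
ΣM about P: M_P − 1700·3.5 − (1798·2)·2.5 − 250·2.7 = 0 → M_P = 15620 N·m.

P_x = 0, P_y = 5546 N, M_P = 15620 N·m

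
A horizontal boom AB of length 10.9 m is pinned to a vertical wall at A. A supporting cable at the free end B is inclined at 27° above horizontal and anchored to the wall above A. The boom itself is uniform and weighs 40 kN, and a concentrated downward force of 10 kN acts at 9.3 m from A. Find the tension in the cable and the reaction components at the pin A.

T = 62.85 kN, A_x = 56.00 kN, A_y = 21.47 kN

ΣM about A: T·sin27°·10.9 − 40·5.45 − 10·9.3 = 0 → T = 311/(10.9·0.45399) = 62.8474 ≈ 62.85 kN.
ΣF_x = 0: A_x − T·cos27° = 0 → A_x = 62.8474 × 0.891007 = 56.00 kN.
ΣF_y = 0: A_y + T·sin27° − 40 − 10 = 0 → A_y = 50 − 62.8474 × 0.45399 = 21.47 kN.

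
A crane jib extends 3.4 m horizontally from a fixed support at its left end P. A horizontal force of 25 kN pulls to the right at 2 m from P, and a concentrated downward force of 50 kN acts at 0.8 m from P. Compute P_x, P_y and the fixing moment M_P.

ΣF_x = 0: P_x + 25 = 0 → P_x = -25.00 kN.
ΣF_y = 0: P_y − 50 = 0 → P_y = 50.00 kN.
ΣM about P: M_P − 50·0.8 = 0 → M_P = 40.00 kN·m.

P_x = -25.00 kN, P_y = 50.00 kN, M_P = 40.00 kN·m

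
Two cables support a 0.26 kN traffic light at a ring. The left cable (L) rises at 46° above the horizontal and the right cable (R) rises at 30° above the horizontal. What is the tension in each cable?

T_L = 0.2321 kN, T_R = 0.1861 kN

ΣF_x = 0: −T_L·cos46° + T_R·cos30° = 0 → T_R = 0.802122·T_L.
ΣF_y = 0: T_L·sin46° + T_R·sin30° = 0.26.
Substitute: T_L·(0.71934 + 0.802122·0.5) = 0.26 → T_L = 0.23206 ≈ 0.2321 kN.
Then T_R = 0.802122 × 0.23206 = 0.1861 kN.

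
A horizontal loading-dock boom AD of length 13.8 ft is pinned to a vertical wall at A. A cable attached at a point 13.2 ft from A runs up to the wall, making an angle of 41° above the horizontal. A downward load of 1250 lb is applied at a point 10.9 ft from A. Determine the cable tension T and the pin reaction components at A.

ΣM about A: T·sin41°·13.2 − 1250·10.9 = 0 → T = 13625/(13.2·0.656059) = 1573.33 ≈ 1573 lb.
ΣF_x = 0: A_x − T·cos41° = 0 → A_x = 1573.33 × 0.75471 = 1187 lb.
ΣF_y = 0: A_y + T·sin41° − 1250 = 0 → A_y = 1250 − 1573.33 × 0.656059 = 217.8 lb.

T = 1573 lb, A_x = 1187 lb, A_y = 217.8 lb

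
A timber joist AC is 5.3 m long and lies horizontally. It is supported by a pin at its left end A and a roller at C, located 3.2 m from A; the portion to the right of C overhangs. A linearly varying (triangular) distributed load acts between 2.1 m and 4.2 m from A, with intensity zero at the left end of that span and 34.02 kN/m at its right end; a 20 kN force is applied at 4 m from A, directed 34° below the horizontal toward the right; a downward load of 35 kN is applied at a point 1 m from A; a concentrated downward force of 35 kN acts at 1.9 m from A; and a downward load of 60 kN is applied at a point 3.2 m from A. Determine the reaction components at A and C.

Resultant of the triangular load: ½ × 34.02 × 2.1 = 35.721 kN, acting at 3.5 m from A (one-third of the span from the peak).
Moments about A: C_y·3.2 − (½·34.02·2.1)·3.5 − 20·sin34°·4 − 35·1 − 35·1.9 − 60·3.2 = 0 → C_y = 463.259/3.2 = 144.768 ≈ 144.8 kN.
ΣF_y = 0: A_y + 144.768 − ½·34.02·2.1 − 20·sin34° − 35 − 35 − 60 = 0 → A_y = 32.14 kN.
ΣF_x = 0: A_x + 20·cos34° = 0 → A_x = -16.58 kN.

A_x = -16.58 kN, A_y = 32.14 kN, C_y = 144.8 kN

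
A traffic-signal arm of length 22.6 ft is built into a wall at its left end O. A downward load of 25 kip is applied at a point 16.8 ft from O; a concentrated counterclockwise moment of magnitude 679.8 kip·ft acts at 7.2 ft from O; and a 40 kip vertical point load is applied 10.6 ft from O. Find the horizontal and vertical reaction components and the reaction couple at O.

ΣF_x = 0: O_x = 0.
ΣF_y = 0: O_y − 25 − 40 = 0 → O_y = 65.00 kip.
ΣM about O: M_O − 25·16.8 + 679.8 − 40·10.6 = 0 → M_O = 164.2 kip·ft.

O_x = 0, O_y = 65.00 kip, M_O = 164.2 kip·ft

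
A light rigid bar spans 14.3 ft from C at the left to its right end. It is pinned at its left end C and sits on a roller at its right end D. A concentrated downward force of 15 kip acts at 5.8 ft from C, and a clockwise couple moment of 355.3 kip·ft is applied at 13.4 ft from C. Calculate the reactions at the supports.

C_x = 0, C_y = -15.93 kip, D_y = 30.93 kip

Moments about C: D_y·14.3 − 15·5.8 − 355.3 = 0 → D_y = 442.3/14.3 = 30.9301 ≈ 30.93 kip.
ΣF_y = 0: C_y + 30.9301 − 15 = 0 → C_y = -15.93 kip.
ΣF_x = 0: no horizontal applied forces, so C_x = 0.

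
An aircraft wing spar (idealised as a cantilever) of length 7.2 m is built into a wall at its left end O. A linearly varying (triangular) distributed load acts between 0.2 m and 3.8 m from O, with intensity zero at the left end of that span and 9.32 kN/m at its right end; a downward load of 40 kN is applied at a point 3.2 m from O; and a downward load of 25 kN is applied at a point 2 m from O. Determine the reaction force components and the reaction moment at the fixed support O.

O_x = 0, O_y = 81.78 kN, M_O = 221.6 kN·m

Resultant of the triangular load: ½ × 9.32 × 3.6 = 16.776 kN, acting at 2.6 m from O (one-third of the span from the peak).
ΣF_x = 0: O_x = 0.
ΣF_y = 0: O_y − ½·9.32·3.6 − 40 − 25 = 0 → O_y = 81.78 kN.
ΣM about O: M_O − (½·9.32·3.6)·2.6 − 40·3.2 − 25·2 = 0 → M_O = 221.6 kN·m.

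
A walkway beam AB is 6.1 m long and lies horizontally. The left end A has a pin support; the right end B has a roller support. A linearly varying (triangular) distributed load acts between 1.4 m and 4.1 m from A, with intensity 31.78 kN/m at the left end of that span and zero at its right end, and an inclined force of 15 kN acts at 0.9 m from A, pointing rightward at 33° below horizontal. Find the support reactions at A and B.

Resultant of the triangular load: ½ × 31.78 × 2.7 = 42.903 kN, acting at 2.3 m from A (one-third of the span from the peak).
Taking moments about A: B_y·6.1 − (½·31.78·2.7)·2.3 − 15·sin33°·0.9 = 0 → B_y = 106.03/6.1 = 17.382 ≈ 17.38 kN.
ΣF_y = 0: A_y + 17.382 − ½·31.78·2.7 − 15·sin33° = 0 → A_y = 33.69 kN.
ΣF_x = 0: A_x + 15·cos33° = 0 → A_x = -12.58 kN.

A_x = -12.58 kN, A_y = 33.69 kN, B_y = 17.38 kN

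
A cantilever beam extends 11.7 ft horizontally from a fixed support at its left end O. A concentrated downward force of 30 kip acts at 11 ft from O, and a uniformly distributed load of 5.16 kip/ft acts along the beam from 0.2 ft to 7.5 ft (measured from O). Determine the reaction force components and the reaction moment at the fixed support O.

Resultant of the distributed load: 5.16 × 7.3 = 37.668 kip at 3.85 ft from O.
ΣF_x = 0: O_x = 0.
ΣF_y = 0: O_y − 30 − 5.16·7.3 = 0 → O_y = 67.67 kip.
ΣM about O: M_O − 30·11 − (5.16·7.3)·3.85 = 0 → M_O = 475.0 kip·ft.

O_x = 0, O_y = 67.67 kip, M_O = 475.0 kip·ft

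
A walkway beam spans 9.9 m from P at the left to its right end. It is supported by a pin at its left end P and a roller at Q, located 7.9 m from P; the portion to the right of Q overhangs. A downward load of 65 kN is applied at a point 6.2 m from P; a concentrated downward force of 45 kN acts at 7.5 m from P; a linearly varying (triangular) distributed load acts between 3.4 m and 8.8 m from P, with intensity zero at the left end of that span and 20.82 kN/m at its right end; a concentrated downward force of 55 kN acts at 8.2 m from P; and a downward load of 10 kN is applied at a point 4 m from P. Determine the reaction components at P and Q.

Resultant of the triangular load: ½ × 20.82 × 5.4 = 56.214 kN, acting at 7 m from P (one-third of the span from the peak).
Moments about P: Q_y·7.9 − 65·6.2 − 45·7.5 − (½·20.82·5.4)·7 − 55·8.2 − 10·4 = 0 → Q_y = 1624.998/7.9 = 205.696 ≈ 205.7 kN.
ΣF_y = 0: P_y + 205.696 − 65 − 45 − ½·20.82·5.4 − 55 − 10 = 0 → P_y = 25.52 kN.
ΣF_x = 0: no horizontal applied forces, so P_x = 0.

P_x = 0, P_y = 25.52 kN, Q_y = 205.7 kN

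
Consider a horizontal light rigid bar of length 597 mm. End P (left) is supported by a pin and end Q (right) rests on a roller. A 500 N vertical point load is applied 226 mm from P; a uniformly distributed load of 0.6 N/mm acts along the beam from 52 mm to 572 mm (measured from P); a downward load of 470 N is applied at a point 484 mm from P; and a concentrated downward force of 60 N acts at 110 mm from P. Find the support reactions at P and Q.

P_x = 0, P_y = 597.6 N, Q_y = 744.4 N

Resultant of the distributed load: 0.6 × 520 = 312 N at 312 mm from P.
ΣM about P: Q_y·597 − 500·226 − (0.6·520)·312 − 470·484 − 60·110 = 0 → Q_y = 444424/597 = 744.429 ≈ 744.4 N.
ΣF_y = 0: P_y + 744.429 − 500 − 0.6·520 − 470 − 60 = 0 → P_y = 597.6 N.
ΣF_x = 0: no horizontal applied forces, so P_x = 0.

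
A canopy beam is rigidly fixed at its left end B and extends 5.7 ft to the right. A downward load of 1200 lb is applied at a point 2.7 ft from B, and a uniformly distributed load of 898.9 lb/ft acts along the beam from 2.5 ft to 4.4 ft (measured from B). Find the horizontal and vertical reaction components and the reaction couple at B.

B_x = 0, B_y = 2908 lb, M_B = 9132 lb·ft

Resultant of the distributed load: 898.9 × 1.9 = 1707.91 lb at 3.45 ft from B.
ΣF_x = 0: B_x = 0.
ΣF_y = 0: B_y − 1200 − 898.9·1.9 = 0 → B_y = 2908 lb.
ΣM about B: M_B − 1200·2.7 − (898.9·1.9)·3.45 = 0 → M_B = 9132 lb·ft.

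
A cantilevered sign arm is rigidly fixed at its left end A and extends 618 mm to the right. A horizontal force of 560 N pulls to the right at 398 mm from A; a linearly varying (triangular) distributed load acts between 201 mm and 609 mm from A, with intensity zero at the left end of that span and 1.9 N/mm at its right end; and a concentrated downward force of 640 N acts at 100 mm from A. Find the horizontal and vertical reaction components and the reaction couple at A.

A_x = -560.0 N, A_y = 1028 N, M_A = 247300 N·mm

Resultant of the triangular load: ½ × 1.9 × 408 = 387.6 N, acting at 473 mm from A (one-third of the span from the peak).
ΣF_x = 0: A_x + 560 = 0 → A_x = -560.0 N.
ΣF_y = 0: A_y − ½·1.9·408 − 640 = 0 → A_y = 1028 N.
ΣM about A: M_A − (½·1.9·408)·473 − 640·100 = 0 → M_A = 247300 N·mm.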